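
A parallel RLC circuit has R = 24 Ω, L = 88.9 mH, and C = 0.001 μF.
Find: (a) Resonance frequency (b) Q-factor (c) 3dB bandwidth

Step 1 — Resonance: ω₀ = 1/√(LC) = 1/√(0.0889·1e-09) = 1.061e+05 rad/s.
Step 2 — f₀ = ω₀/(2π) = 1.688e+04 Hz.
Step 3 — Parallel Q: Q = R/(ω₀L) = 24/(1.061e+05·0.0889) = 0.002545.
Step 4 — Bandwidth: Δω = ω₀/Q = 4.167e+07 rad/s; BW = Δω/(2π) = 6.631e+06 Hz.

(a) f₀ = 1.688e+04 Hz  (b) Q = 0.002545  (c) BW = 6.631e+06 Hz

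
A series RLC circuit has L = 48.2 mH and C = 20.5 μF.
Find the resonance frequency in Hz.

Step 1 — Resonance condition Im(Z)=0 gives ω₀ = 1/√(LC).
Step 2 — ω₀ = 1/√(0.0482·2.05e-05) = 1006 rad/s.
Step 3 — f₀ = ω₀/(2π) = 160.1 Hz.

f₀ = 160.1 Hz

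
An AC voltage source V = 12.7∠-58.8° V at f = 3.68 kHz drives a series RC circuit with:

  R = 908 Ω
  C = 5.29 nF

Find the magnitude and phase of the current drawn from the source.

Step 1 — Angular frequency: ω = 2π·f = 2π·3680 = 2.312e+04 rad/s.
Step 2 — Component impedances:
  R: Z = R = 908 Ω
  C: Z = 1/(jωC) = -j/(ω·C) = 0 - j8176 Ω
Step 3 — Series combination: Z_total = R + C = 908 - j8176 Ω = 8226∠-83.7° Ω.
Step 4 — Source phasor: V = 12.7∠-58.8° V = 6.579 - j10.86 V.
Step 5 — Ohm's law: I = V / Z_total = (6.579 - j10.86) / (908 - j8176) = 0.001401 + j0.0006491 A.
Step 6 — Convert to polar: |I| = 0.001544 A, ∠I = 24.9°.

I = 0.001544∠24.9° A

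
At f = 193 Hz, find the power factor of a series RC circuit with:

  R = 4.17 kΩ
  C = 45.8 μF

Step 1 — Angular frequency: ω = 2π·f = 2π·193 = 1213 rad/s.
Step 2 — Component impedances:
  R: Z = R = 4170 Ω
  C: Z = 1/(jωC) = -j/(ω·C) = 0 - j18.01 Ω
Step 3 — Series combination: Z_total = R + C = 4170 - j18.01 Ω = 4170∠-0.2° Ω.
Step 4 — Power factor: PF = cos(φ) = Re(Z)/|Z| = 4170/4170 = 1.
Step 5 — Type: Im(Z) = -18.01 ⇒ leading (phase φ = -0.2°).

PF = 1 (leading, φ = -0.2°)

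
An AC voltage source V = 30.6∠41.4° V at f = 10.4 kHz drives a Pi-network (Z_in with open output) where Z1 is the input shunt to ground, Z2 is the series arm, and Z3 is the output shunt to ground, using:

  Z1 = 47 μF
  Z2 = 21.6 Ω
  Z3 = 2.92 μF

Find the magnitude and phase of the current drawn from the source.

Step 1 — Angular frequency: ω = 2π·f = 2π·1.04e+04 = 6.535e+04 rad/s.
Step 2 — Component impedances:
  Z1: Z = 1/(jωC) = -j/(ω·C) = 0 - j0.3256 Ω
  Z2: Z = R = 21.6 Ω
  Z3: Z = 1/(jωC) = -j/(ω·C) = 0 - j5.241 Ω
Step 3 — With open output, the series arm Z2 and the output shunt Z3 appear in series to ground: Z2 + Z3 = 21.6 - j5.241 Ω.
Step 4 — Parallel with input shunt Z1: Z_in = Z1 || (Z2 + Z3) = 0.004603 - j0.3244 Ω = 0.3244∠-89.2° Ω.
Step 5 — Source phasor: V = 30.6∠41.4° V = 22.95 + j20.24 V.
Step 6 — Ohm's law: I = V / Z_total = (22.95 + j20.24) / (0.004603 - j0.3244) = -61.36 + j71.62 A.
Step 7 — Convert to polar: |I| = 94.31 A, ∠I = 130.6°.

I = 94.31∠130.6° A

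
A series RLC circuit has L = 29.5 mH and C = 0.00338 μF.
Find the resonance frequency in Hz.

Step 1 — Resonance condition Im(Z)=0 gives ω₀ = 1/√(LC).
Step 2 — ω₀ = 1/√(0.0295·3.38e-09) = 1.001e+05 rad/s.
Step 3 — f₀ = ω₀/(2π) = 1.594e+04 Hz.

f₀ = 1.594e+04 Hz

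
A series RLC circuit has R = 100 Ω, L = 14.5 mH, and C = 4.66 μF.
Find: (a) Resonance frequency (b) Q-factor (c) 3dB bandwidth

Step 1 — Resonance: ω₀ = 1/√(LC) = 1/√(0.0145·4.66e-06) = 3847 rad/s.
Step 2 — f₀ = ω₀/(2π) = 612.3 Hz.
Step 3 — Series Q: Q = ω₀L/R = 3847·0.0145/100 = 0.5578.
Step 4 — Bandwidth: Δω = ω₀/Q = 6897 rad/s; BW = Δω/(2π) = 1098 Hz.

(a) f₀ = 612.3 Hz  (b) Q = 0.5578  (c) BW = 1098 Hz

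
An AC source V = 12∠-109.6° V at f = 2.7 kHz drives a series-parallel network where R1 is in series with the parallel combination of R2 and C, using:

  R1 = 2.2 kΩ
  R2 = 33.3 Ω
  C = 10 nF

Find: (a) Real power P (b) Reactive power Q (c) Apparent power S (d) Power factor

Step 1 — Angular frequency: ω = 2π·f = 2π·2700 = 1.696e+04 rad/s.
Step 2 — Component impedances:
  R1: Z = R = 2200 Ω
  R2: Z = R = 33.3 Ω
  C: Z = 1/(jωC) = -j/(ω·C) = 0 - j5895 Ω
Step 3 — Parallel branch: R2 || C = 1/(1/R2 + 1/C) = 33.3 - j0.1881 Ω.
Step 4 — Series with R1: Z_total = R1 + (R2 || C) = 2233 - j0.1881 Ω = 2233∠-0.0° Ω.
Step 5 — Source phasor: V = 12∠-109.6° V = -4.025 - j11.3 V.
Step 6 — Current: I = V / Z = -0.001802 - j0.005062 A = 0.005373∠-109.6° A.
Step 7 — Complex power: S = V·I* = 0.06448 - j5.431e-06 VA.
Step 8 — Real power: P = Re(S) = 0.06448 W.
Step 9 — Reactive power: Q = Im(S) = -5.431e-06 VAR.
Step 10 — Apparent power: |S| = 0.06448 VA.
Step 11 — Power factor: PF = P/|S| = 1 (leading).

(a) P = 0.06448 W  (b) Q = -5.431e-06 VAR  (c) S = 0.06448 VA  (d) PF = 1 (leading)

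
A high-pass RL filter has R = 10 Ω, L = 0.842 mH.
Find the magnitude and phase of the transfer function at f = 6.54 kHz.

Step 1 — Angular frequency: ω = 2π·6540 = 4.109e+04 rad/s.
Step 2 — Transfer function: H(jω) = jωL/(R + jωL).
Step 3 — Numerator jωL = j·34.6; denominator R + jωL = 10 + j34.6.
Step 4 — H = 0.9229 + j0.2667.
Step 5 — Magnitude: |H| = 0.9607 (-0.3 dB); phase: φ = 16.1°.

|H| = 0.9607 (-0.3 dB), φ = 16.1°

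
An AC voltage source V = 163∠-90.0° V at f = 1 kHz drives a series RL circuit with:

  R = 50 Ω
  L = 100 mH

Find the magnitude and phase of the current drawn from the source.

Step 1 — Angular frequency: ω = 2π·f = 2π·1000 = 6283 rad/s.
Step 2 — Component impedances:
  R: Z = R = 50 Ω
  L: Z = jωL = j·6283·0.1 = 0 + j628.3 Ω
Step 3 — Series combination: Z_total = R + L = 50 + j628.3 Ω = 630.3∠85.5° Ω.
Step 4 — Source phasor: V = 163∠-90.0° V = 0 - j163 V.
Step 5 — Ohm's law: I = V / Z_total = (0 - j163) / (50 + j628.3) = -0.2578 - j0.02051 A.
Step 6 — Convert to polar: |I| = 0.2586 A, ∠I = -175.5°.

I = 0.2586∠-175.5° A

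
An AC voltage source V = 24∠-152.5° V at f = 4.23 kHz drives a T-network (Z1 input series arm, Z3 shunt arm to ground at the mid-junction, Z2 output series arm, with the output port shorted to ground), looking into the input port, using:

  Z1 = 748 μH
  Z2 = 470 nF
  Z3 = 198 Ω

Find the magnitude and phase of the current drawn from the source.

Step 1 — Angular frequency: ω = 2π·f = 2π·4230 = 2.658e+04 rad/s.
Step 2 — Component impedances:
  Z1: Z = jωL = j·2.658e+04·0.000748 = 0 + j19.88 Ω
  Z2: Z = 1/(jωC) = -j/(ω·C) = 0 - j80.05 Ω
  Z3: Z = R = 198 Ω
Step 3 — With the output port shorted to ground, the output series arm Z2 runs from the junction to ground; the shunt arm Z3 also runs from the junction to ground. They appear in parallel: Z3 || Z2 = 27.82 - j68.81 Ω.
Step 4 — Series with input arm Z1: Z_in = Z1 + (Z3 || Z2) = 27.82 - j48.93 Ω = 56.28∠-60.4° Ω.
Step 5 — Source phasor: V = 24∠-152.5° V = -21.29 - j11.08 V.
Step 6 — Ohm's law: I = V / Z_total = (-21.29 - j11.08) / (27.82 - j48.93) = -0.01579 - j0.4261 A.
Step 7 — Convert to polar: |I| = 0.4264 A, ∠I = -92.1°.

I = 0.4264∠-92.1° A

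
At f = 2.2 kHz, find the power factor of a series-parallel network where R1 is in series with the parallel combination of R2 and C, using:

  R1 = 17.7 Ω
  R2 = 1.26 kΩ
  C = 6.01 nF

Step 1 — Angular frequency: ω = 2π·f = 2π·2200 = 1.382e+04 rad/s.
Step 2 — Component impedances:
  R1: Z = R = 17.7 Ω
  R2: Z = R = 1260 Ω
  C: Z = 1/(jωC) = -j/(ω·C) = 0 - j1.204e+04 Ω
Step 3 — Parallel branch: R2 || C = 1/(1/R2 + 1/C) = 1246 - j130.5 Ω.
Step 4 — Series with R1: Z_total = R1 + (R2 || C) = 1264 - j130.5 Ω = 1271∠-5.9° Ω.
Step 5 — Power factor: PF = cos(φ) = Re(Z)/|Z| = 1264.04/1270.76 = 0.9947.
Step 6 — Type: Im(Z) = -130.5 ⇒ leading (phase φ = -5.9°).

PF = 0.9947 (leading, φ = -5.9°)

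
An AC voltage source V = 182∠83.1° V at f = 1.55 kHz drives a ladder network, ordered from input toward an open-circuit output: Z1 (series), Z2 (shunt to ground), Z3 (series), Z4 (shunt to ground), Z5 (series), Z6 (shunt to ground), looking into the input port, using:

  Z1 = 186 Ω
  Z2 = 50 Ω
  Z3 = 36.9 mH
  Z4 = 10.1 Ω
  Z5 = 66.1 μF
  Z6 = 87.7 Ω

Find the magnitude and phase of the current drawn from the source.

Step 1 — Angular frequency: ω = 2π·f = 2π·1550 = 9739 rad/s.
Step 2 — Component impedances:
  Z1: Z = R = 186 Ω
  Z2: Z = R = 50 Ω
  Z3: Z = jωL = j·9739·0.0369 = 0 + j359.4 Ω
  Z4: Z = R = 10.1 Ω
  Z5: Z = 1/(jωC) = -j/(ω·C) = 0 - j1.553 Ω
  Z6: Z = R = 87.7 Ω
Step 3 — Ladder network (open output): work backward from the far end, alternating series and parallel combinations. Z_in = 234.9 + j6.774 Ω = 235∠1.7° Ω.
Step 4 — Source phasor: V = 182∠83.1° V = 21.86 + j180.7 V.
Step 5 — Ohm's law: I = V / Z_total = (21.86 + j180.7) / (234.9 + j6.774) = 0.1152 + j0.7659 A.
Step 6 — Convert to polar: |I| = 0.7745 A, ∠I = 81.4°.

I = 0.7745∠81.4° A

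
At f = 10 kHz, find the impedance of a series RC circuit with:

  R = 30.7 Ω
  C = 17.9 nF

Step 1 — Angular frequency: ω = 2π·f = 2π·1e+04 = 6.283e+04 rad/s.
Step 2 — Component impedances:
  R: Z = R = 30.7 Ω
  C: Z = 1/(jωC) = -j/(ω·C) = 0 - j889.1 Ω
Step 3 — Series combination: Z_total = R + C = 30.7 - j889.1 Ω = 889.7∠-88.0° Ω.

Z = 30.7 - j889.1 Ω = 889.7∠-88.0° Ω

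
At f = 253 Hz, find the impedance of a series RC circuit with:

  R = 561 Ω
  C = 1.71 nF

Step 1 — Angular frequency: ω = 2π·f = 2π·253 = 1590 rad/s.
Step 2 — Component impedances:
  R: Z = R = 561 Ω
  C: Z = 1/(jωC) = -j/(ω·C) = 0 - j3.679e+05 Ω
Step 3 — Series combination: Z_total = R + C = 561 - j3.679e+05 Ω = 3.679e+05∠-89.9° Ω.

Z = 561 - j3.679e+05 Ω = 3.679e+05∠-89.9° Ω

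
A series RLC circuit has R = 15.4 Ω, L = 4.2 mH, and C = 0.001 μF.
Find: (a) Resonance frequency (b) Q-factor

Step 1 — Resonance condition Im(Z)=0 gives ω₀ = 1/√(LC).
Step 2 — ω₀ = 1/√(0.0042·1e-09) = 4.88e+05 rad/s.
Step 3 — f₀ = ω₀/(2π) = 7.766e+04 Hz.
Step 4 — Series Q: Q = ω₀L/R = 4.88e+05·0.0042/15.4 = 133.1.

(a) f₀ = 7.766e+04 Hz  (b) Q = 133.1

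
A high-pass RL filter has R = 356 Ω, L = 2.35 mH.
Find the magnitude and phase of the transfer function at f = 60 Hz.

Step 1 — Angular frequency: ω = 2π·60 = 377 rad/s.
Step 2 — Transfer function: H(jω) = jωL/(R + jωL).
Step 3 — Numerator jωL = j·0.8859; denominator R + jωL = 356 + j0.8859.
Step 4 — H = 6.193e-06 + j0.002489.
Step 5 — Magnitude: |H| = 0.002489 (-52.1 dB); phase: φ = 89.9°.

|H| = 0.002489 (-52.1 dB), φ = 89.9°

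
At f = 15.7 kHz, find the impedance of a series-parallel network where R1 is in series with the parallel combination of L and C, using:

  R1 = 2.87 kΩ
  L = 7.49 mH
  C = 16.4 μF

Step 1 — Angular frequency: ω = 2π·f = 2π·1.57e+04 = 9.865e+04 rad/s.
Step 2 — Component impedances:
  R1: Z = R = 2870 Ω
  L: Z = jωL = j·9.865e+04·0.00749 = 0 + j738.9 Ω
  C: Z = 1/(jωC) = -j/(ω·C) = 0 - j0.6181 Ω
Step 3 — Parallel branch: L || C = 1/(1/L + 1/C) = 0 - j0.6186 Ω.
Step 4 — Series with R1: Z_total = R1 + (L || C) = 2870 - j0.6186 Ω = 2870∠-0.0° Ω.

Z = 2870 - j0.6186 Ω = 2870∠-0.0° Ω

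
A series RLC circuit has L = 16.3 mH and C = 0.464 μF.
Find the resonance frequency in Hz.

Step 1 — Resonance condition Im(Z)=0 gives ω₀ = 1/√(LC).
Step 2 — ω₀ = 1/√(0.0163·4.64e-07) = 1.15e+04 rad/s.
Step 3 — f₀ = ω₀/(2π) = 1830 Hz.

f₀ = 1830 Hz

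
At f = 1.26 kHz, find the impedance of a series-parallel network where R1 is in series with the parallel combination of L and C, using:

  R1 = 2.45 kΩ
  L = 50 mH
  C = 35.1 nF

Step 1 — Angular frequency: ω = 2π·f = 2π·1260 = 7917 rad/s.
Step 2 — Component impedances:
  R1: Z = R = 2450 Ω
  L: Z = jωL = j·7917·0.05 = 0 + j395.8 Ω
  C: Z = 1/(jωC) = -j/(ω·C) = 0 - j3599 Ω
Step 3 — Parallel branch: L || C = 1/(1/L + 1/C) = 0 + j444.8 Ω.
Step 4 — Series with R1: Z_total = R1 + (L || C) = 2450 + j444.8 Ω = 2490∠10.3° Ω.

Z = 2450 + j444.8 Ω = 2490∠10.3° Ω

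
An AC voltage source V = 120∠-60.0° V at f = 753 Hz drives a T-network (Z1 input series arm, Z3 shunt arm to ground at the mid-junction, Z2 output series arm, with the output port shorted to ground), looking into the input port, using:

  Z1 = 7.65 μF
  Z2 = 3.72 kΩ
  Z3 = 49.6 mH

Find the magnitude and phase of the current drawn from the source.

Step 1 — Angular frequency: ω = 2π·f = 2π·753 = 4731 rad/s.
Step 2 — Component impedances:
  Z1: Z = 1/(jωC) = -j/(ω·C) = 0 - j27.63 Ω
  Z2: Z = R = 3720 Ω
  Z3: Z = jωL = j·4731·0.0496 = 0 + j234.7 Ω
Step 3 — With the output port shorted to ground, the output series arm Z2 runs from the junction to ground; the shunt arm Z3 also runs from the junction to ground. They appear in parallel: Z3 || Z2 = 14.75 + j233.7 Ω.
Step 4 — Series with input arm Z1: Z_in = Z1 + (Z3 || Z2) = 14.75 + j206.1 Ω = 206.6∠85.9° Ω.
Step 5 — Source phasor: V = 120∠-60.0° V = 60 - j103.9 V.
Step 6 — Ohm's law: I = V / Z_total = (60 - j103.9) / (14.75 + j206.1) = -0.4809 - j0.3255 A.
Step 7 — Convert to polar: |I| = 0.5807 A, ∠I = -145.9°.

I = 0.5807∠-145.9° A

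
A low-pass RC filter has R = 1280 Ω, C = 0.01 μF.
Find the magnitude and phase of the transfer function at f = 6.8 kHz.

Step 1 — Angular frequency: ω = 2π·6800 = 4.273e+04 rad/s.
Step 2 — Transfer function: H(jω) = 1/(1 + jωRC).
Step 3 — Denominator: 1 + jωRC = 1 + j·4.273e+04·1280·1e-08 = 1 + j0.5469.
Step 4 — H = 0.7698 - j0.421.
Step 5 — Magnitude: |H| = 0.8774 (-1.1 dB); phase: φ = -28.7°.

|H| = 0.8774 (-1.1 dB), φ = -28.7°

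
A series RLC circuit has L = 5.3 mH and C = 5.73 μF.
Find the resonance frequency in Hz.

Step 1 — Resonance condition Im(Z)=0 gives ω₀ = 1/√(LC).
Step 2 — ω₀ = 1/√(0.0053·5.73e-06) = 5738 rad/s.
Step 3 — f₀ = ω₀/(2π) = 913.3 Hz.

f₀ = 913.3 Hz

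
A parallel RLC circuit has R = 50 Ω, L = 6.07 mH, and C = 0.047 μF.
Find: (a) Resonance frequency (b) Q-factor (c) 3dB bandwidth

Step 1 — Resonance: ω₀ = 1/√(LC) = 1/√(0.00607·4.7e-08) = 5.92e+04 rad/s.
Step 2 — f₀ = ω₀/(2π) = 9423 Hz.
Step 3 — Parallel Q: Q = R/(ω₀L) = 50/(5.92e+04·0.00607) = 0.1391.
Step 4 — Bandwidth: Δω = ω₀/Q = 4.255e+05 rad/s; BW = Δω/(2π) = 6.773e+04 Hz.

(a) f₀ = 9423 Hz  (b) Q = 0.1391  (c) BW = 6.773e+04 Hz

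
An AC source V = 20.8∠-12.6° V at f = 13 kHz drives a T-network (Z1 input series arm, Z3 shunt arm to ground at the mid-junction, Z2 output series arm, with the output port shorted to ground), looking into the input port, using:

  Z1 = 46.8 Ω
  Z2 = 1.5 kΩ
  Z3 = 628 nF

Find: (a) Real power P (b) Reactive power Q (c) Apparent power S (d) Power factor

Step 1 — Angular frequency: ω = 2π·f = 2π·1.3e+04 = 8.168e+04 rad/s.
Step 2 — Component impedances:
  Z1: Z = R = 46.8 Ω
  Z2: Z = R = 1500 Ω
  Z3: Z = 1/(jωC) = -j/(ω·C) = 0 - j19.49 Ω
Step 3 — With the output port shorted to ground, the output series arm Z2 runs from the junction to ground; the shunt arm Z3 also runs from the junction to ground. They appear in parallel: Z3 || Z2 = 0.2533 - j19.49 Ω.
Step 4 — Series with input arm Z1: Z_in = Z1 + (Z3 || Z2) = 47.05 - j19.49 Ω = 50.93∠-22.5° Ω.
Step 5 — Source phasor: V = 20.8∠-12.6° V = 20.3 - j4.537 V.
Step 6 — Current: I = V / Z = 0.4023 + j0.07023 A = 0.4084∠9.9° A.
Step 7 — Complex power: S = V·I* = 7.848 - j3.251 VA.
Step 8 — Real power: P = Re(S) = 7.848 W.
Step 9 — Reactive power: Q = Im(S) = -3.251 VAR.
Step 10 — Apparent power: |S| = 8.495 VA.
Step 11 — Power factor: PF = P/|S| = 0.9239 (leading).

(a) P = 7.848 W  (b) Q = -3.251 VAR  (c) S = 8.495 VA  (d) PF = 0.9239 (leading)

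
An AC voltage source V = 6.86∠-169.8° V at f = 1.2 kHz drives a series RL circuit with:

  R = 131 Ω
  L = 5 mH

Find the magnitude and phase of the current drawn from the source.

Step 1 — Angular frequency: ω = 2π·f = 2π·1200 = 7540 rad/s.
Step 2 — Component impedances:
  R: Z = R = 131 Ω
  L: Z = jωL = j·7540·0.005 = 0 + j37.7 Ω
Step 3 — Series combination: Z_total = R + L = 131 + j37.7 Ω = 136.3∠16.1° Ω.
Step 4 — Source phasor: V = 6.86∠-169.8° V = -6.752 - j1.215 V.
Step 5 — Ohm's law: I = V / Z_total = (-6.752 - j1.215) / (131 + j37.7) = -0.05006 + j0.005133 A.
Step 6 — Convert to polar: |I| = 0.05032 A, ∠I = 174.1°.

I = 0.05032∠174.1° A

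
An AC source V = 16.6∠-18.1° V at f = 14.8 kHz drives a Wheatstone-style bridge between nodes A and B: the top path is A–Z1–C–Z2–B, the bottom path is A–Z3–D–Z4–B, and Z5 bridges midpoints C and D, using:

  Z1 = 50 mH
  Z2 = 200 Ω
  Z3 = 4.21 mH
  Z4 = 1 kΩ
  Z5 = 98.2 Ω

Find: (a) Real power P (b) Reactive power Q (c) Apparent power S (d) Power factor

Step 1 — Angular frequency: ω = 2π·f = 2π·1.48e+04 = 9.299e+04 rad/s.
Step 2 — Component impedances:
  Z1: Z = jωL = j·9.299e+04·0.05 = 0 + j4650 Ω
  Z2: Z = R = 200 Ω
  Z3: Z = jωL = j·9.299e+04·0.00421 = 0 + j391.5 Ω
  Z4: Z = R = 1000 Ω
  Z5: Z = R = 98.2 Ω
Step 3 — Bridge requires nodal analysis (the Z5 bridge couples midpoints C and D, so the two paths cannot be reduced to a simple series/parallel combination). Setting node B to ground and injecting 1 A at node A, the 3-node admittance system at A, C, D solves to V_A = Z_AB = 218.5 + j362 Ω = 422.8∠58.9° Ω.
Step 4 — Source phasor: V = 16.6∠-18.1° V = 15.78 - j5.157 V.
Step 5 — Current: I = V / Z = 0.008839 - j0.03825 A = 0.03926∠-77.0° A.
Step 6 — Complex power: S = V·I* = 0.3367 + j0.5579 VA.
Step 7 — Real power: P = Re(S) = 0.3367 W.
Step 8 — Reactive power: Q = Im(S) = 0.5579 VAR.
Step 9 — Apparent power: |S| = 0.6517 VA.
Step 10 — Power factor: PF = P/|S| = 0.5167 (lagging).

(a) P = 0.3367 W  (b) Q = 0.5579 VAR  (c) S = 0.6517 VA  (d) PF = 0.5167 (lagging)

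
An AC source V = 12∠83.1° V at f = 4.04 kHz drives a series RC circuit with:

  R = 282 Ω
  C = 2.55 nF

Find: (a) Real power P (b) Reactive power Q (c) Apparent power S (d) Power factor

Step 1 — Angular frequency: ω = 2π·f = 2π·4040 = 2.538e+04 rad/s.
Step 2 — Component impedances:
  R: Z = R = 282 Ω
  C: Z = 1/(jωC) = -j/(ω·C) = 0 - j1.545e+04 Ω
Step 3 — Series combination: Z_total = R + C = 282 - j1.545e+04 Ω = 1.545e+04∠-89.0° Ω.
Step 4 — Source phasor: V = 12∠83.1° V = 1.442 + j11.91 V.
Step 5 — Current: I = V / Z = -0.0007692 + j0.0001074 A = 0.0007766∠172.1° A.
Step 6 — Complex power: S = V·I* = 0.0001701 - j0.009318 VA.
Step 7 — Real power: P = Re(S) = 0.0001701 W.
Step 8 — Reactive power: Q = Im(S) = -0.009318 VAR.
Step 9 — Apparent power: |S| = 0.009319 VA.
Step 10 — Power factor: PF = P/|S| = 0.01825 (leading).

(a) P = 0.0001701 W  (b) Q = -0.009318 VAR  (c) S = 0.009319 VA  (d) PF = 0.01825 (leading)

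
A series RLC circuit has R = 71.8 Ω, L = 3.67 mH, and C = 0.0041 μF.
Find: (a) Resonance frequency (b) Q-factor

Step 1 — Resonance condition Im(Z)=0 gives ω₀ = 1/√(LC).
Step 2 — ω₀ = 1/√(0.00367·4.1e-09) = 2.578e+05 rad/s.
Step 3 — f₀ = ω₀/(2π) = 4.103e+04 Hz.
Step 4 — Series Q: Q = ω₀L/R = 2.578e+05·0.00367/71.8 = 13.18.

(a) f₀ = 4.103e+04 Hz  (b) Q = 13.18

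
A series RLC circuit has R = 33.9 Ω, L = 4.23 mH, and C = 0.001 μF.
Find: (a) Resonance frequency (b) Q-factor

Step 1 — Resonance condition Im(Z)=0 gives ω₀ = 1/√(LC).
Step 2 — ω₀ = 1/√(0.00423·1e-09) = 4.862e+05 rad/s.
Step 3 — f₀ = ω₀/(2π) = 7.738e+04 Hz.
Step 4 — Series Q: Q = ω₀L/R = 4.862e+05·0.00423/33.9 = 60.67.

(a) f₀ = 7.738e+04 Hz  (b) Q = 60.67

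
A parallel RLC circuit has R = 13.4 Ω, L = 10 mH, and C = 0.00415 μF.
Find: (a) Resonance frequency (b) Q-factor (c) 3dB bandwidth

Step 1 — Resonance: ω₀ = 1/√(LC) = 1/√(0.01·4.15e-09) = 1.552e+05 rad/s.
Step 2 — f₀ = ω₀/(2π) = 2.471e+04 Hz.
Step 3 — Parallel Q: Q = R/(ω₀L) = 13.4/(1.552e+05·0.01) = 0.008632.
Step 4 — Bandwidth: Δω = ω₀/Q = 1.798e+07 rad/s; BW = Δω/(2π) = 2.862e+06 Hz.

(a) f₀ = 2.471e+04 Hz  (b) Q = 0.008632  (c) BW = 2.862e+06 Hz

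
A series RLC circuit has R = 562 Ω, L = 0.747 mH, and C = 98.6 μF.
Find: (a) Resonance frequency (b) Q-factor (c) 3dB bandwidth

Step 1 — Resonance: ω₀ = 1/√(LC) = 1/√(0.000747·9.86e-05) = 3685 rad/s.
Step 2 — f₀ = ω₀/(2π) = 586.4 Hz.
Step 3 — Series Q: Q = ω₀L/R = 3685·0.000747/562 = 0.004898.
Step 4 — Bandwidth: Δω = ω₀/Q = 7.523e+05 rad/s; BW = Δω/(2π) = 1.197e+05 Hz.

(a) f₀ = 586.4 Hz  (b) Q = 0.004898  (c) BW = 1.197e+05 Hz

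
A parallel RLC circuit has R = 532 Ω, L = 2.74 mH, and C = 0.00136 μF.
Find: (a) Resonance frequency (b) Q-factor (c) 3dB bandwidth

Step 1 — Resonance: ω₀ = 1/√(LC) = 1/√(0.00274·1.36e-09) = 5.18e+05 rad/s.
Step 2 — f₀ = ω₀/(2π) = 8.245e+04 Hz.
Step 3 — Parallel Q: Q = R/(ω₀L) = 532/(5.18e+05·0.00274) = 0.3748.
Step 4 — Bandwidth: Δω = ω₀/Q = 1.382e+06 rad/s; BW = Δω/(2π) = 2.2e+05 Hz.

(a) f₀ = 8.245e+04 Hz  (b) Q = 0.3748  (c) BW = 2.2e+05 Hz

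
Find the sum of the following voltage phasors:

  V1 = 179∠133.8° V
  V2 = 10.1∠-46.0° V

Step 1 — Convert each phasor to rectangular form:
  V1 = 179·(cos(133.8°) + j·sin(133.8°)) = -123.9 + j129.2 V
  V2 = 10.1·(cos(-46.0°) + j·sin(-46.0°)) = 7.016 - j7.265 V
Step 2 — Sum components: V_total = -116.9 + j121.9 V.
Step 3 — Convert to polar: |V_total| = 168.9 V, ∠V_total = 133.8°.

V_total = 168.9∠133.8° V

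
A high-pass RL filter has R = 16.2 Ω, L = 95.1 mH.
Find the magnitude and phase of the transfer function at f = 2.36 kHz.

Step 1 — Angular frequency: ω = 2π·2360 = 1.483e+04 rad/s.
Step 2 — Transfer function: H(jω) = jωL/(R + jωL).
Step 3 — Numerator jωL = j·1410; denominator R + jωL = 16.2 + j1410.
Step 4 — H = 0.9999 + j0.01149.
Step 5 — Magnitude: |H| = 0.9999 (-0.0 dB); phase: φ = 0.7°.

|H| = 0.9999 (-0.0 dB), φ = 0.7°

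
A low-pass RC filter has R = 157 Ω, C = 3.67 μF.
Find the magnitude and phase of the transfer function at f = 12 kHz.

Step 1 — Angular frequency: ω = 2π·1.2e+04 = 7.54e+04 rad/s.
Step 2 — Transfer function: H(jω) = 1/(1 + jωRC).
Step 3 — Denominator: 1 + jωRC = 1 + j·7.54e+04·157·3.67e-06 = 1 + j43.44.
Step 4 — H = 0.0005296 - j0.02301.
Step 5 — Magnitude: |H| = 0.02301 (-32.8 dB); phase: φ = -88.7°.

|H| = 0.02301 (-32.8 dB), φ = -88.7°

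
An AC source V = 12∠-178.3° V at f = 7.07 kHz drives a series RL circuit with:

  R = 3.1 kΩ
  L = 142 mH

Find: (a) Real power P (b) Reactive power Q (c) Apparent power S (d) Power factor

Step 1 — Angular frequency: ω = 2π·f = 2π·7070 = 4.442e+04 rad/s.
Step 2 — Component impedances:
  R: Z = R = 3100 Ω
  L: Z = jωL = j·4.442e+04·0.142 = 0 + j6308 Ω
Step 3 — Series combination: Z_total = R + L = 3100 + j6308 Ω = 7029∠63.8° Ω.
Step 4 — Source phasor: V = 12∠-178.3° V = -11.99 - j0.356 V.
Step 5 — Current: I = V / Z = -0.0007982 + j0.001509 A = 0.001707∠117.9° A.
Step 6 — Complex power: S = V·I* = 0.009036 + j0.01839 VA.
Step 7 — Real power: P = Re(S) = 0.009036 W.
Step 8 — Reactive power: Q = Im(S) = 0.01839 VAR.
Step 9 — Apparent power: |S| = 0.02049 VA.
Step 10 — Power factor: PF = P/|S| = 0.4411 (lagging).

(a) P = 0.009036 W  (b) Q = 0.01839 VAR  (c) S = 0.02049 VA  (d) PF = 0.4411 (lagging)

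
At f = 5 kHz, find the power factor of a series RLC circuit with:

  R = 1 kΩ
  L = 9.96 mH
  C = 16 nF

Step 1 — Angular frequency: ω = 2π·f = 2π·5000 = 3.142e+04 rad/s.
Step 2 — Component impedances:
  R: Z = R = 1000 Ω
  L: Z = jωL = j·3.142e+04·0.00996 = 0 + j312.9 Ω
  C: Z = 1/(jωC) = -j/(ω·C) = 0 - j1989 Ω
Step 3 — Series combination: Z_total = R + L + C = 1000 - j1677 Ω = 1952∠-59.2° Ω.
Step 4 — Power factor: PF = cos(φ) = Re(Z)/|Z| = 1000/1952 = 0.5123.
Step 5 — Type: Im(Z) = -1677 ⇒ leading (phase φ = -59.2°).

PF = 0.5123 (leading, φ = -59.2°)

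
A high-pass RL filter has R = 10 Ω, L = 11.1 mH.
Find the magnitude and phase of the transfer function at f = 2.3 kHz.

Step 1 — Angular frequency: ω = 2π·2300 = 1.445e+04 rad/s.
Step 2 — Transfer function: H(jω) = jωL/(R + jωL).
Step 3 — Numerator jωL = j·160.4; denominator R + jωL = 10 + j160.4.
Step 4 — H = 0.9961 + j0.0621.
Step 5 — Magnitude: |H| = 0.9981 (-0.0 dB); phase: φ = 3.6°.

|H| = 0.9981 (-0.0 dB), φ = 3.6°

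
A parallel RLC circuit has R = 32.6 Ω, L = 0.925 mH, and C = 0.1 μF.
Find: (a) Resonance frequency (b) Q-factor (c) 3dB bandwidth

Step 1 — Resonance: ω₀ = 1/√(LC) = 1/√(0.000925·1e-07) = 1.04e+05 rad/s.
Step 2 — f₀ = ω₀/(2π) = 1.655e+04 Hz.
Step 3 — Parallel Q: Q = R/(ω₀L) = 32.6/(1.04e+05·0.000925) = 0.339.
Step 4 — Bandwidth: Δω = ω₀/Q = 3.067e+05 rad/s; BW = Δω/(2π) = 4.882e+04 Hz.

(a) f₀ = 1.655e+04 Hz  (b) Q = 0.339  (c) BW = 4.882e+04 Hz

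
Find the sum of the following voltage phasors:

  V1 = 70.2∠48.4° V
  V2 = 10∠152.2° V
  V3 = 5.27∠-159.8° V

Step 1 — Convert each phasor to rectangular form:
  V1 = 70.2·(cos(48.4°) + j·sin(48.4°)) = 46.61 + j52.5 V
  V2 = 10·(cos(152.2°) + j·sin(152.2°)) = -8.846 + j4.664 V
  V3 = 5.27·(cos(-159.8°) + j·sin(-159.8°)) = -4.946 - j1.82 V
Step 2 — Sum components: V_total = 32.82 + j55.34 V.
Step 3 — Convert to polar: |V_total| = 64.34 V, ∠V_total = 59.3°.

V_total = 64.34∠59.3° V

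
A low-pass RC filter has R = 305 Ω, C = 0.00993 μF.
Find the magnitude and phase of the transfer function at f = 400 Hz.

Step 1 — Angular frequency: ω = 2π·400 = 2513 rad/s.
Step 2 — Transfer function: H(jω) = 1/(1 + jωRC).
Step 3 — Denominator: 1 + jωRC = 1 + j·2513·305·9.93e-09 = 1 + j0.007612.
Step 4 — H = 0.9999 - j0.007611.
Step 5 — Magnitude: |H| = 1 (-0.0 dB); phase: φ = -0.4°.

|H| = 1 (-0.0 dB), φ = -0.4°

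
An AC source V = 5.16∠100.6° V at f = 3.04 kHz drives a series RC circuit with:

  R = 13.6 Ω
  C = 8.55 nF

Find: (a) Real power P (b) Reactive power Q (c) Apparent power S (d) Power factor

Step 1 — Angular frequency: ω = 2π·f = 2π·3040 = 1.91e+04 rad/s.
Step 2 — Component impedances:
  R: Z = R = 13.6 Ω
  C: Z = 1/(jωC) = -j/(ω·C) = 0 - j6123 Ω
Step 3 — Series combination: Z_total = R + C = 13.6 - j6123 Ω = 6123∠-89.9° Ω.
Step 4 — Source phasor: V = 5.16∠100.6° V = -0.9492 + j5.072 V.
Step 5 — Current: I = V / Z = -0.0008287 - j0.0001532 A = 0.0008427∠-169.5° A.
Step 6 — Complex power: S = V·I* = 9.658e-06 - j0.004348 VA.
Step 7 — Real power: P = Re(S) = 9.658e-06 W.
Step 8 — Reactive power: Q = Im(S) = -0.004348 VAR.
Step 9 — Apparent power: |S| = 0.004348 VA.
Step 10 — Power factor: PF = P/|S| = 0.002221 (leading).

(a) P = 9.658e-06 W  (b) Q = -0.004348 VAR  (c) S = 0.004348 VA  (d) PF = 0.002221 (leading)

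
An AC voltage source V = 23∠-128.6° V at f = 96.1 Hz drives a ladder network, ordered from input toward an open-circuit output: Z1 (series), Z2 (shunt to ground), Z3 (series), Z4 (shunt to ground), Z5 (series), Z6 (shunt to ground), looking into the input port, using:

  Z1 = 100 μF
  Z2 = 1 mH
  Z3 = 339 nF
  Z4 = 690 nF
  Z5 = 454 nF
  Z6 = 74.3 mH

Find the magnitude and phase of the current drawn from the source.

Step 1 — Angular frequency: ω = 2π·f = 2π·96.1 = 603.8 rad/s.
Step 2 — Component impedances:
  Z1: Z = 1/(jωC) = -j/(ω·C) = 0 - j16.56 Ω
  Z2: Z = jωL = j·603.8·0.001 = 0 + j0.6038 Ω
  Z3: Z = 1/(jωC) = -j/(ω·C) = 0 - j4885 Ω
  Z4: Z = 1/(jωC) = -j/(ω·C) = 0 - j2400 Ω
  Z5: Z = 1/(jωC) = -j/(ω·C) = 0 - j3648 Ω
  Z6: Z = jωL = j·603.8·0.0743 = 0 + j44.86 Ω
Step 3 — Ladder network (open output): work backward from the far end, alternating series and parallel combinations. Z_in = 0 - j15.96 Ω = 15.96∠-90.0° Ω.
Step 4 — Source phasor: V = 23∠-128.6° V = -14.35 - j17.97 V.
Step 5 — Ohm's law: I = V / Z_total = (-14.35 - j17.97) / (0 - j15.96) = 1.126 - j0.8992 A.
Step 6 — Convert to polar: |I| = 1.441 A, ∠I = -38.6°.

I = 1.441∠-38.6° A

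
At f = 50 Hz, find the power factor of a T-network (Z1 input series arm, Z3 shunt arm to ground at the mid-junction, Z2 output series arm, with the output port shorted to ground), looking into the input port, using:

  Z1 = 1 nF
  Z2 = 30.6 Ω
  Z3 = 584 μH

Step 1 — Angular frequency: ω = 2π·f = 2π·50 = 314.2 rad/s.
Step 2 — Component impedances:
  Z1: Z = 1/(jωC) = -j/(ω·C) = 0 - j3.183e+06 Ω
  Z2: Z = R = 30.6 Ω
  Z3: Z = jωL = j·314.2·0.000584 = 0 + j0.1835 Ω
Step 3 — With the output port shorted to ground, the output series arm Z2 runs from the junction to ground; the shunt arm Z3 also runs from the junction to ground. They appear in parallel: Z3 || Z2 = 0.0011 + j0.1835 Ω.
Step 4 — Series with input arm Z1: Z_in = Z1 + (Z3 || Z2) = 0 - j3.183e+06 Ω = 3.183e+06∠-90.0° Ω.
Step 5 — Power factor: PF = cos(φ) = Re(Z)/|Z| = 0.0011/3.183e+06 = 3.456e-10.
Step 6 — Type: Im(Z) = -3.183e+06 ⇒ leading (phase φ = -90.0°).

PF = 3.456e-10 (leading, φ = -90.0°)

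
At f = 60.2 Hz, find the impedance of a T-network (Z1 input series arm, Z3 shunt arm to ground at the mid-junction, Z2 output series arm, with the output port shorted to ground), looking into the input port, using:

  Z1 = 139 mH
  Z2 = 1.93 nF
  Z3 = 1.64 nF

Step 1 — Angular frequency: ω = 2π·f = 2π·60.2 = 378.2 rad/s.
Step 2 — Component impedances:
  Z1: Z = jωL = j·378.2·0.139 = 0 + j52.58 Ω
  Z2: Z = 1/(jωC) = -j/(ω·C) = 0 - j1.37e+06 Ω
  Z3: Z = 1/(jωC) = -j/(ω·C) = 0 - j1.612e+06 Ω
Step 3 — With the output port shorted to ground, the output series arm Z2 runs from the junction to ground; the shunt arm Z3 also runs from the junction to ground. They appear in parallel: Z3 || Z2 = 0 - j7.406e+05 Ω.
Step 4 — Series with input arm Z1: Z_in = Z1 + (Z3 || Z2) = 0 - j7.405e+05 Ω = 7.405e+05∠-90.0° Ω.

Z = 0 - j7.405e+05 Ω = 7.405e+05∠-90.0° Ω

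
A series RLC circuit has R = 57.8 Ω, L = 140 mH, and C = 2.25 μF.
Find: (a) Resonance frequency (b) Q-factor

Step 1 — Resonance condition Im(Z)=0 gives ω₀ = 1/√(LC).
Step 2 — ω₀ = 1/√(0.14·2.25e-06) = 1782 rad/s.
Step 3 — f₀ = ω₀/(2π) = 283.6 Hz.
Step 4 — Series Q: Q = ω₀L/R = 1782·0.14/57.8 = 4.316.

(a) f₀ = 283.6 Hz  (b) Q = 4.316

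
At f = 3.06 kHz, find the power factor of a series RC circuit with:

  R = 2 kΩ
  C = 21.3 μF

Step 1 — Angular frequency: ω = 2π·f = 2π·3060 = 1.923e+04 rad/s.
Step 2 — Component impedances:
  R: Z = R = 2000 Ω
  C: Z = 1/(jωC) = -j/(ω·C) = 0 - j2.442 Ω
Step 3 — Series combination: Z_total = R + C = 2000 - j2.442 Ω = 2000∠-0.1° Ω.
Step 4 — Power factor: PF = cos(φ) = Re(Z)/|Z| = 2000/2000 = 1.
Step 5 — Type: Im(Z) = -2.442 ⇒ leading (phase φ = -0.1°).

PF = 1 (leading, φ = -0.1°)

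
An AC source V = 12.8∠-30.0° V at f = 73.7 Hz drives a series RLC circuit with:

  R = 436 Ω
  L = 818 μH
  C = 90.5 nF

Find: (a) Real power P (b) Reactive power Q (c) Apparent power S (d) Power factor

Step 1 — Angular frequency: ω = 2π·f = 2π·73.7 = 463.1 rad/s.
Step 2 — Component impedances:
  R: Z = R = 436 Ω
  L: Z = jωL = j·463.1·0.000818 = 0 + j0.3788 Ω
  C: Z = 1/(jωC) = -j/(ω·C) = 0 - j2.386e+04 Ω
Step 3 — Series combination: Z_total = R + L + C = 436 - j2.386e+04 Ω = 2.387e+04∠-89.0° Ω.
Step 4 — Source phasor: V = 12.8∠-30.0° V = 11.09 - j6.4 V.
Step 5 — Current: I = V / Z = 0.0002766 + j0.0004595 A = 0.0005363∠59.0° A.
Step 6 — Complex power: S = V·I* = 0.0001254 - j0.006864 VA.
Step 7 — Real power: P = Re(S) = 0.0001254 W.
Step 8 — Reactive power: Q = Im(S) = -0.006864 VAR.
Step 9 — Apparent power: |S| = 0.006865 VA.
Step 10 — Power factor: PF = P/|S| = 0.01827 (leading).

(a) P = 0.0001254 W  (b) Q = -0.006864 VAR  (c) S = 0.006865 VA  (d) PF = 0.01827 (leading)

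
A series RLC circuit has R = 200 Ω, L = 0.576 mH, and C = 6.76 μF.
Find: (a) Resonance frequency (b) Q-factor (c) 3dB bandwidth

Step 1 — Resonance condition Im(Z)=0 gives ω₀ = 1/√(LC).
Step 2 — ω₀ = 1/√(0.000576·6.76e-06) = 1.603e+04 rad/s.
Step 3 — f₀ = ω₀/(2π) = 2551 Hz.
Step 4 — Series Q: Q = ω₀L/R = 1.603e+04·0.000576/200 = 0.04615.
Step 5 — 3dB bandwidth: Δω = ω₀/Q = 3.472e+05 rad/s; BW = Δω/(2π) = 5.526e+04 Hz.

(a) f₀ = 2551 Hz  (b) Q = 0.04615  (c) BW = 5.526e+04 Hz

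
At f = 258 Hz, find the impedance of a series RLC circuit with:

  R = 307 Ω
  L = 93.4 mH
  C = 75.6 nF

Step 1 — Angular frequency: ω = 2π·f = 2π·258 = 1621 rad/s.
Step 2 — Component impedances:
  R: Z = R = 307 Ω
  L: Z = jωL = j·1621·0.0934 = 0 + j151.4 Ω
  C: Z = 1/(jωC) = -j/(ω·C) = 0 - j8160 Ω
Step 3 — Series combination: Z_total = R + L + C = 307 - j8008 Ω = 8014∠-87.8° Ω.

Z = 307 - j8008 Ω = 8014∠-87.8° Ω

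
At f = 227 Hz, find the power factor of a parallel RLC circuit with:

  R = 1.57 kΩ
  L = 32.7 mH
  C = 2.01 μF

Step 1 — Angular frequency: ω = 2π·f = 2π·227 = 1426 rad/s.
Step 2 — Component impedances:
  R: Z = R = 1570 Ω
  L: Z = jωL = j·1426·0.0327 = 0 + j46.64 Ω
  C: Z = 1/(jωC) = -j/(ω·C) = 0 - j348.8 Ω
Step 3 — Parallel combination: 1/Z_total = 1/R + 1/L + 1/C; Z_total = 1.844 + j53.77 Ω = 53.81∠88.0° Ω.
Step 4 — Power factor: PF = cos(φ) = Re(Z)/|Z| = 1.844/53.81 = 0.03427.
Step 5 — Type: Im(Z) = 53.77 ⇒ lagging (phase φ = 88.0°).

PF = 0.03427 (lagging, φ = 88.0°)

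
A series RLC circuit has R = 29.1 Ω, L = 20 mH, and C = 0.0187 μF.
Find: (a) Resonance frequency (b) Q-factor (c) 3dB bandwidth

Step 1 — Resonance: ω₀ = 1/√(LC) = 1/√(0.02·1.87e-08) = 5.171e+04 rad/s.
Step 2 — f₀ = ω₀/(2π) = 8230 Hz.
Step 3 — Series Q: Q = ω₀L/R = 5.171e+04·0.02/29.1 = 35.54.
Step 4 — Bandwidth: Δω = ω₀/Q = 1455 rad/s; BW = Δω/(2π) = 231.6 Hz.

(a) f₀ = 8230 Hz  (b) Q = 35.54  (c) BW = 231.6 Hz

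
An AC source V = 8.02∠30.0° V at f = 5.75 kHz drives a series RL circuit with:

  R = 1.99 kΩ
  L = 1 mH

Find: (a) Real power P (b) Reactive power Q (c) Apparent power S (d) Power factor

Step 1 — Angular frequency: ω = 2π·f = 2π·5750 = 3.613e+04 rad/s.
Step 2 — Component impedances:
  R: Z = R = 1990 Ω
  L: Z = jωL = j·3.613e+04·0.001 = 0 + j36.13 Ω
Step 3 — Series combination: Z_total = R + L = 1990 + j36.13 Ω = 1990∠1.0° Ω.
Step 4 — Source phasor: V = 8.02∠30.0° V = 6.946 + j4.01 V.
Step 5 — Current: I = V / Z = 0.003526 + j0.001951 A = 0.004029∠29.0° A.
Step 6 — Complex power: S = V·I* = 0.03231 + j0.0005866 VA.
Step 7 — Real power: P = Re(S) = 0.03231 W.
Step 8 — Reactive power: Q = Im(S) = 0.0005866 VAR.
Step 9 — Apparent power: |S| = 0.03232 VA.
Step 10 — Power factor: PF = P/|S| = 0.9998 (lagging).

(a) P = 0.03231 W  (b) Q = 0.0005866 VAR  (c) S = 0.03232 VA  (d) PF = 0.9998 (lagging)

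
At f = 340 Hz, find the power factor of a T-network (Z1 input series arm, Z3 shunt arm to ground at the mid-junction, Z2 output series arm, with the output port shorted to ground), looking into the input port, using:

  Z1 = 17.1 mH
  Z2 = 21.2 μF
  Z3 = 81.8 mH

Step 1 — Angular frequency: ω = 2π·f = 2π·340 = 2136 rad/s.
Step 2 — Component impedances:
  Z1: Z = jωL = j·2136·0.0171 = 0 + j36.53 Ω
  Z2: Z = 1/(jωC) = -j/(ω·C) = 0 - j22.08 Ω
  Z3: Z = jωL = j·2136·0.0818 = 0 + j174.7 Ω
Step 3 — With the output port shorted to ground, the output series arm Z2 runs from the junction to ground; the shunt arm Z3 also runs from the junction to ground. They appear in parallel: Z3 || Z2 = 0 - j25.27 Ω.
Step 4 — Series with input arm Z1: Z_in = Z1 + (Z3 || Z2) = 0 + j11.26 Ω = 11.26∠90.0° Ω.
Step 5 — Power factor: PF = cos(φ) = Re(Z)/|Z| = 0/11.26 = 0.
Step 6 — Type: Im(Z) = 11.26 ⇒ lagging (phase φ = 90.0°).

PF = 0 (lagging, φ = 90.0°)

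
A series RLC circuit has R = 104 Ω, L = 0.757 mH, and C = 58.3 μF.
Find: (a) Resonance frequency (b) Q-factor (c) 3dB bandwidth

Step 1 — Resonance condition Im(Z)=0 gives ω₀ = 1/√(LC).
Step 2 — ω₀ = 1/√(0.000757·5.83e-05) = 4760 rad/s.
Step 3 — f₀ = ω₀/(2π) = 757.6 Hz.
Step 4 — Series Q: Q = ω₀L/R = 4760·0.000757/104 = 0.03465.
Step 5 — 3dB bandwidth: Δω = ω₀/Q = 1.374e+05 rad/s; BW = Δω/(2π) = 2.187e+04 Hz.

(a) f₀ = 757.6 Hz  (b) Q = 0.03465  (c) BW = 2.187e+04 Hz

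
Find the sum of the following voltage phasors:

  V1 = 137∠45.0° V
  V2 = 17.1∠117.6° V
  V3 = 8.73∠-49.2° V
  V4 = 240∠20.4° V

Step 1 — Convert each phasor to rectangular form:
  V1 = 137·(cos(45.0°) + j·sin(45.0°)) = 96.87 + j96.87 V
  V2 = 17.1·(cos(117.6°) + j·sin(117.6°)) = -7.922 + j15.15 V
  V3 = 8.73·(cos(-49.2°) + j·sin(-49.2°)) = 5.704 - j6.609 V
  V4 = 240·(cos(20.4°) + j·sin(20.4°)) = 224.9 + j83.66 V
Step 2 — Sum components: V_total = 319.6 + j189.1 V.
Step 3 — Convert to polar: |V_total| = 371.3 V, ∠V_total = 30.6°.

V_total = 371.3∠30.6° V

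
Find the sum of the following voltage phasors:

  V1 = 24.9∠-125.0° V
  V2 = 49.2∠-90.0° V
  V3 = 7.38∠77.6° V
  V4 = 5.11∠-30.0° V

Step 1 — Convert each phasor to rectangular form:
  V1 = 24.9·(cos(-125.0°) + j·sin(-125.0°)) = -14.28 - j20.4 V
  V2 = 49.2·(cos(-90.0°) + j·sin(-90.0°)) = 0 - j49.2 V
  V3 = 7.38·(cos(77.6°) + j·sin(77.6°)) = 1.585 + j7.208 V
  V4 = 5.11·(cos(-30.0°) + j·sin(-30.0°)) = 4.425 - j2.555 V
Step 2 — Sum components: V_total = -8.272 - j64.94 V.
Step 3 — Convert to polar: |V_total| = 65.47 V, ∠V_total = -97.3°.

V_total = 65.47∠-97.3° V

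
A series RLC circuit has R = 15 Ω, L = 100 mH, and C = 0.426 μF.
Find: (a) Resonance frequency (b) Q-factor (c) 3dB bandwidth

Step 1 — Resonance: ω₀ = 1/√(LC) = 1/√(0.1·4.26e-07) = 4845 rad/s.
Step 2 — f₀ = ω₀/(2π) = 771.1 Hz.
Step 3 — Series Q: Q = ω₀L/R = 4845·0.1/15 = 32.3.
Step 4 — Bandwidth: Δω = ω₀/Q = 150 rad/s; BW = Δω/(2π) = 23.87 Hz.

(a) f₀ = 771.1 Hz  (b) Q = 32.3  (c) BW = 23.87 Hz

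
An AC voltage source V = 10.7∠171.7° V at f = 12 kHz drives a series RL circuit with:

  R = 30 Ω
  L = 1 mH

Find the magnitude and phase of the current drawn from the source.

Step 1 — Angular frequency: ω = 2π·f = 2π·1.2e+04 = 7.54e+04 rad/s.
Step 2 — Component impedances:
  R: Z = R = 30 Ω
  L: Z = jωL = j·7.54e+04·0.001 = 0 + j75.4 Ω
Step 3 — Series combination: Z_total = R + L = 30 + j75.4 Ω = 81.15∠68.3° Ω.
Step 4 — Source phasor: V = 10.7∠171.7° V = -10.59 + j1.545 V.
Step 5 — Ohm's law: I = V / Z_total = (-10.59 + j1.545) / (30 + j75.4) = -0.03055 + j0.1283 A.
Step 6 — Convert to polar: |I| = 0.1319 A, ∠I = 103.4°.

I = 0.1319∠103.4° A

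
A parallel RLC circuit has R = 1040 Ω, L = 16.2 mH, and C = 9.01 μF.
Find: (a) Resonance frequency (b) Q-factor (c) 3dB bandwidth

Step 1 — Resonance: ω₀ = 1/√(LC) = 1/√(0.0162·9.01e-06) = 2617 rad/s.
Step 2 — f₀ = ω₀/(2π) = 416.6 Hz.
Step 3 — Parallel Q: Q = R/(ω₀L) = 1040/(2617·0.0162) = 24.53.
Step 4 — Bandwidth: Δω = ω₀/Q = 106.7 rad/s; BW = Δω/(2π) = 16.98 Hz.

(a) f₀ = 416.6 Hz  (b) Q = 24.53  (c) BW = 16.98 Hz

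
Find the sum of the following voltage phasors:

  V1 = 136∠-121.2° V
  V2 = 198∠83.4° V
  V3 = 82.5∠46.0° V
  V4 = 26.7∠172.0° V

Step 1 — Convert each phasor to rectangular form:
  V1 = 136·(cos(-121.2°) + j·sin(-121.2°)) = -70.45 - j116.3 V
  V2 = 198·(cos(83.4°) + j·sin(83.4°)) = 22.76 + j196.7 V
  V3 = 82.5·(cos(46.0°) + j·sin(46.0°)) = 57.31 + j59.35 V
  V4 = 26.7·(cos(172.0°) + j·sin(172.0°)) = -26.44 + j3.716 V
Step 2 — Sum components: V_total = -16.82 + j143.4 V.
Step 3 — Convert to polar: |V_total| = 144.4 V, ∠V_total = 96.7°.

V_total = 144.4∠96.7° V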